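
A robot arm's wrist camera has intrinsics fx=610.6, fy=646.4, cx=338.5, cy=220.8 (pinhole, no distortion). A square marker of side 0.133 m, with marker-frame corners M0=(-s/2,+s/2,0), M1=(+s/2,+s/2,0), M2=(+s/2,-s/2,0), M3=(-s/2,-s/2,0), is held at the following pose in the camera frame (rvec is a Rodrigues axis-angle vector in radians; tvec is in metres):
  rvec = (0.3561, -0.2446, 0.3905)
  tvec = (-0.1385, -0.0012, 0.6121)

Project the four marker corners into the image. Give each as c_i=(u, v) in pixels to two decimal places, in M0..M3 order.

c0=(113.36, 257.33) c1=(238.92, 298.20) c2=(287.15, 181.80) c3=(156.48, 130.11)

Intrinsics K: fx=610.6, fy=646.4, cx=338.5, cy=220.8
Marker side s = 0.133 m; corners in marker frame (Z=0):
  M0 = (-0.0665, +0.0665, 0)
  M1 = (+0.0665, +0.0665, 0)
  M2 = (+0.0665, -0.0665, 0)
  M3 = (-0.0665, -0.0665, 0)
rvec = (0.3561, -0.2446, 0.3905), |rvec| = θ = 0.58235 rad = 33.366°
Rodrigues: sinθ=0.54998, 1−cosθ=0.16483; R = I + sinθ·[k]× + (1−cosθ)·[k]×²:
    [+0.89681 -0.41113 -0.16342]
    [+0.32647 +0.86425 -0.38274]
    [+0.29859 +0.28989 +0.90929]
t = (-0.1385, -0.0012, 0.6121) m
M0: Pc = R·M0+t = (-0.22548, +0.03456, +0.61152); u = 610.6·(-0.22548)/0.61152 + 338.5 = 113.3616, v = 646.4·(+0.03456)/0.61152 + 220.8 = 257.3342
M1: Pc = R·M1+t = (-0.10620, +0.07798, +0.65123); u = 610.6·(-0.10620)/0.65123 + 338.5 = 238.9238, v = 646.4·(+0.07798)/0.65123 + 220.8 = 298.2040
M2: Pc = R·M2+t = (-0.05152, -0.03696, +0.61268); u = 610.6·(-0.05152)/0.61268 + 338.5 = 287.1529, v = 646.4·(-0.03696)/0.61268 + 220.8 = 181.8027
M3: Pc = R·M3+t = (-0.17080, -0.08038, +0.57297); u = 610.6·(-0.17080)/0.57297 + 338.5 = 156.4843, v = 646.4·(-0.08038)/0.57297 + 220.8 = 130.1149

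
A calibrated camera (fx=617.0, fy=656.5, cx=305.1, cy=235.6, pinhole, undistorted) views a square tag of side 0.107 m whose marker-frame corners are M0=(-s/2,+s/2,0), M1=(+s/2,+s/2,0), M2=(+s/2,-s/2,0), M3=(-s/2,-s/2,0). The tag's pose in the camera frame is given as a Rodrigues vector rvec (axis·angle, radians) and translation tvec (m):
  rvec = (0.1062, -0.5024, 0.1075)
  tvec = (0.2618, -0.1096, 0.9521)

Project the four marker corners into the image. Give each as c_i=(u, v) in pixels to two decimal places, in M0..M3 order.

c0=(443.28, 192.69) c1=(494.53, 200.44) c2=(504.81, 128.84) c3=(453.70, 116.99)

Intrinsics K: fx=617.0, fy=656.5, cx=305.1, cy=235.6
Marker side s = 0.107 m; corners in marker frame (Z=0):
  M0 = (-0.0535, +0.0535, 0)
  M1 = (+0.0535, +0.0535, 0)
  M2 = (+0.0535, -0.0535, 0)
  M3 = (-0.0535, -0.0535, 0)
rvec = (0.1062, -0.5024, 0.1075), |rvec| = θ = 0.52463 rad = 30.059°
Rodrigues: sinθ=0.50090, 1−cosθ=0.13449; R = I + sinθ·[k]× + (1−cosθ)·[k]×²:
    [+0.87102 -0.12871 -0.47409]
    [+0.07656 +0.98884 -0.12779]
    [+0.48525 +0.07500 +0.87115]
t = (0.2618, -0.1096, 0.9521) m
M0: Pc = R·M0+t = (+0.20831, -0.06079, +0.93015); u = 617.0·(+0.20831)/0.93015 + 305.1 = 443.2819, v = 656.5·(-0.06079)/0.93015 + 235.6 = 192.6923
M1: Pc = R·M1+t = (+0.30151, -0.05260, +0.98207); u = 617.0·(+0.30151)/0.98207 + 305.1 = 494.5298, v = 656.5·(-0.05260)/0.98207 + 235.6 = 200.4373
M2: Pc = R·M2+t = (+0.31529, -0.15841, +0.97405); u = 617.0·(+0.31529)/0.97405 + 305.1 = 504.8140, v = 656.5·(-0.15841)/0.97405 + 235.6 = 128.8351
M3: Pc = R·M3+t = (+0.22209, -0.16660, +0.92213); u = 617.0·(+0.22209)/0.92213 + 305.1 = 453.6992, v = 656.5·(-0.16660)/0.92213 + 235.6 = 116.9911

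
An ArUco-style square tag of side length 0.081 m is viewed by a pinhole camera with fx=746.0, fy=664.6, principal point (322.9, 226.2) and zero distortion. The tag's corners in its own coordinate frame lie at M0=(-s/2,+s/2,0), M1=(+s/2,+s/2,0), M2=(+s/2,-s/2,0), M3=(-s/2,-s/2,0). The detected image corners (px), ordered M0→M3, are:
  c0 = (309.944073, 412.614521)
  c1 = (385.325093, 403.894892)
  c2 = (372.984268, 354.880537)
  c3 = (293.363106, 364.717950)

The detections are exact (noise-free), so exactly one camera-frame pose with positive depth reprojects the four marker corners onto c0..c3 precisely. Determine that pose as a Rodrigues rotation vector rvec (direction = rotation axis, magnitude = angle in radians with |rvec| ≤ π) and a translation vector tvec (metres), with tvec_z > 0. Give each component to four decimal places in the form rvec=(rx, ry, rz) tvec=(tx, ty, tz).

rvec=(0.5817, 0.0658, -0.1896) tvec=(0.0180, 0.1830, 0.7672)

Intrinsics K: fx=746.0, fy=664.6, cx=322.9, cy=226.2
Marker side s = 0.081 m; corners in marker frame (Z=0):
  M0 = (-0.0405, +0.0405, 0)
  M1 = (+0.0405, +0.0405, 0)
  M2 = (+0.0405, -0.0405, 0)
  M3 = (-0.0405, -0.0405, 0)
Detected image corners:
  c0 = (309.944073, 412.614521) px
  c1 = (385.325093, 403.894892) px
  c2 = (372.984268, 354.880537) px
  c3 = (293.363106, 364.717950) px
Planar DLT: solve 8×8 A·h = b for H (H[2,2]=1):
  H  [+904.96544 +418.14499 +340.37457]
  H  [-171.99305 +868.31632 +384.74541]
  H  [-0.15009 +0.70345 +1.00000]
B = K⁻¹H; ‖b₁‖=1.303495, ‖b₂‖=1.303495; λ = 2/(‖b₁‖+‖b₂‖) = 0.767168, sign → tz>0 ⇒ λ=+0.767168
r₁ = λ·B[:,0] = (+0.98048,-0.15935,-0.11515); r₂ = λ·B[:,1] = (+0.19642,+0.81865,+0.53966)
r₃ = r₁×r₂ = (+0.00827,-0.55175,+0.83397); SVD([r₁ r₂ r₃]) → R = UVᵀ:
  R  [+0.98048 +0.19642 +0.00827]
  R  [-0.15935 +0.81865 -0.55175]
  R  [-0.11515 +0.53966 +0.83397]
t = (+0.01797, +0.18301, +0.76717) m
tr R = 2.633102; θ = arccos((tr R − 1)/2) = 0.615386 rad = 35.259°
axis k = ((R−Rᵀ)₃₂, (R−Rᵀ)₁₃, (R−Rᵀ)₂₁) / (2 sinθ) = (+0.945315, +0.106898, -0.308145)
rvec = θ·k = (+0.581733, +0.065783, -0.189628)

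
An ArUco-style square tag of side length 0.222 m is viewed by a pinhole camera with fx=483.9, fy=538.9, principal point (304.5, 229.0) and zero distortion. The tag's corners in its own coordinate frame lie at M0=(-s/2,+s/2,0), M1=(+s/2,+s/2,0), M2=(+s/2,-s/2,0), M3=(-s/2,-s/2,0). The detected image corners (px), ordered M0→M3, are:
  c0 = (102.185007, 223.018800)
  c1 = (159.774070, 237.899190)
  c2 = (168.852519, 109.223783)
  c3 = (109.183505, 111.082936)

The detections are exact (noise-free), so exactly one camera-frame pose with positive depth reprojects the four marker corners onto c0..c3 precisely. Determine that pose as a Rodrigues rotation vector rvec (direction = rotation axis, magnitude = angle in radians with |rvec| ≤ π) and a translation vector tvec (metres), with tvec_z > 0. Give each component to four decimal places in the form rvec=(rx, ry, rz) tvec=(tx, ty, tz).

Intrinsics K: fx=483.9, fy=538.9, cx=304.5, cy=229.0
Marker side s = 0.222 m; corners in marker frame (Z=0):
  M0 = (-0.1110, +0.1110, 0)
  M1 = (+0.1110, +0.1110, 0)
  M2 = (+0.1110, -0.1110, 0)
  M3 = (-0.1110, -0.1110, 0)
Detected image corners:
  c0 = (102.185007, 223.018800) px
  c1 = (159.774070, 237.899190) px
  c2 = (168.852519, 109.223783) px
  c3 = (109.183505, 111.082936) px
Planar DLT: solve 8×8 A·h = b for H (H[2,2]=1):
  H  [+178.90845 -25.98248 +132.91371]
  H  [-77.78377 +551.76556 +170.56786]
  H  [-0.63073 +0.07333 +1.00000]
B = K⁻¹H; ‖b₁‖=1.000413, ‖b₂‖=1.000413; λ = 2/(‖b₁‖+‖b₂‖) = 0.999587, sign → tz>0 ⇒ λ=+0.999587
r₁ = λ·B[:,0] = (+0.76630,+0.12363,-0.63047); r₂ = λ·B[:,1] = (-0.09979,+0.99230,+0.07330)
r₃ = r₁×r₂ = (+0.63468,+0.00675,+0.77274); SVD([r₁ r₂ r₃]) → R = UVᵀ:
  R  [+0.76630 -0.09979 +0.63468]
  R  [+0.12363 +0.99230 +0.00675]
  R  [-0.63047 +0.07330 +0.77274]
t = (-0.35444, -0.10838, +0.99959) m
tr R = 2.531350; θ = arccos((tr R − 1)/2) = 0.698706 rad = 40.033°
axis k = ((R−Rᵀ)₃₂, (R−Rᵀ)₁₃, (R−Rᵀ)₂₁) / (2 sinθ) = (+0.051727, +0.983443, +0.173677)
rvec = θ·k = (+0.036142, +0.687138, +0.121349)

rvec=(0.0361, 0.6871, 0.1213) tvec=(-0.3544, -0.1084, 0.9996)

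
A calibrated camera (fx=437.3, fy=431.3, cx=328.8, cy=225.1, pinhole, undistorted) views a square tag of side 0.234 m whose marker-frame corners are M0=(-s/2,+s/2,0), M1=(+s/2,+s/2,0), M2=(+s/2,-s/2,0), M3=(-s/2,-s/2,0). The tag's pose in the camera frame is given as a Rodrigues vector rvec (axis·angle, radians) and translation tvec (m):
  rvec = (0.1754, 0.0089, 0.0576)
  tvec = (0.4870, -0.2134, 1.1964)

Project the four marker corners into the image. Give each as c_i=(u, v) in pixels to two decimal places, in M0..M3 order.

Intrinsics K: fx=437.3, fy=431.3, cx=328.8, cy=225.1
Marker side s = 0.234 m; corners in marker frame (Z=0):
  M0 = (-0.1170, +0.1170, 0)
  M1 = (+0.1170, +0.1170, 0)
  M2 = (+0.1170, -0.1170, 0)
  M3 = (-0.1170, -0.1170, 0)
rvec = (0.1754, 0.0089, 0.0576), |rvec| = θ = 0.18483 rad = 10.590°
Rodrigues: sinθ=0.18378, 1−cosθ=0.01703; R = I + sinθ·[k]× + (1−cosθ)·[k]×²:
    [+0.99831 -0.05649 +0.01389]
    [+0.05805 +0.98301 -0.17415]
    [-0.00381 +0.17466 +0.98462]
t = (0.4870, -0.2134, 1.1964) m
M0: Pc = R·M0+t = (+0.36359, -0.10518, +1.21728); u = 437.3·(+0.36359)/1.21728 + 328.8 = 459.4166, v = 431.3·(-0.10518)/1.21728 + 225.1 = 187.8332
M1: Pc = R·M1+t = (+0.59719, -0.09160, +1.21639); u = 437.3·(+0.59719)/1.21639 + 328.8 = 543.4945, v = 431.3·(-0.09160)/1.21639 + 225.1 = 192.6224
M2: Pc = R·M2+t = (+0.61041, -0.32162, +1.17552); u = 437.3·(+0.61041)/1.17552 + 328.8 = 555.8768, v = 431.3·(-0.32162)/1.17552 + 225.1 = 107.0971
M3: Pc = R·M3+t = (+0.37681, -0.33520, +1.17641); u = 437.3·(+0.37681)/1.17641 + 328.8 = 468.8685, v = 431.3·(-0.33520)/1.17641 + 225.1 = 102.2064

c0=(459.42, 187.83) c1=(543.49, 192.62) c2=(555.88, 107.10) c3=(468.87, 102.21)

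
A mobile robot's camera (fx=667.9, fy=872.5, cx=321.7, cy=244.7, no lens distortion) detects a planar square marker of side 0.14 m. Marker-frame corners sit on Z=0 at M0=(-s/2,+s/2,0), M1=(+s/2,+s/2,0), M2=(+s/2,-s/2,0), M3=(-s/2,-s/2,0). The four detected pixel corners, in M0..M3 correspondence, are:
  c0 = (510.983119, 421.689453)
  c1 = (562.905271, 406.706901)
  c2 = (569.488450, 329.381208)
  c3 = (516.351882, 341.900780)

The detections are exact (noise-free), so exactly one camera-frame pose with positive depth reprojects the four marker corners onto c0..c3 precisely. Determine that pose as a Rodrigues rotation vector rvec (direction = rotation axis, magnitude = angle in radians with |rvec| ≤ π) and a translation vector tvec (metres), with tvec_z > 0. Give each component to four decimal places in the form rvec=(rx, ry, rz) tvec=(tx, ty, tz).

rvec=(0.2782, -0.3913, -0.0548) tvec=(0.4680, 0.2140, 1.4295)

Intrinsics K: fx=667.9, fy=872.5, cx=321.7, cy=244.7
Marker side s = 0.14 m; corners in marker frame (Z=0):
  M0 = (-0.0700, +0.0700, 0)
  M1 = (+0.0700, +0.0700, 0)
  M2 = (+0.0700, -0.0700, 0)
  M3 = (-0.0700, -0.0700, 0)
Detected image corners:
  c0 = (510.983119, 421.689453) px
  c1 = (562.905271, 406.706901) px
  c2 = (569.488450, 329.381208) px
  c3 = (516.351882, 341.900780) px
Planar DLT: solve 8×8 A·h = b for H (H[2,2]=1):
  H  [+514.44857 +62.24464 +540.36583]
  H  [-1.61557 +633.87995 +375.33015]
  H  [+0.25799 +0.19448 +1.00000]
B = K⁻¹H; ‖b₁‖=0.699544, ‖b₂‖=0.699544; λ = 2/(‖b₁‖+‖b₂‖) = 1.429503, sign → tz>0 ⇒ λ=+1.429503
r₁ = λ·B[:,0] = (+0.92344,-0.10608,+0.36880); r₂ = λ·B[:,1] = (-0.00069,+0.96058,+0.27802)
r₃ = r₁×r₂ = (-0.38375,-0.25698,+0.88696); SVD([r₁ r₂ r₃]) → R = UVᵀ:
  R  [+0.92344 -0.00069 -0.38375]
  R  [-0.10608 +0.96058 -0.25698]
  R  [+0.36880 +0.27802 +0.88696]
t = (+0.46801, +0.21402, +1.42950) m
tr R = 2.770970; θ = arccos((tr R − 1)/2) = 0.483260 rad = 27.689°
axis k = ((R−Rᵀ)₃₂, (R−Rᵀ)₁₃, (R−Rᵀ)₂₁) / (2 sinθ) = (+0.575679, -0.809773, -0.113406)
rvec = θ·k = (+0.278203, -0.391331, -0.054805)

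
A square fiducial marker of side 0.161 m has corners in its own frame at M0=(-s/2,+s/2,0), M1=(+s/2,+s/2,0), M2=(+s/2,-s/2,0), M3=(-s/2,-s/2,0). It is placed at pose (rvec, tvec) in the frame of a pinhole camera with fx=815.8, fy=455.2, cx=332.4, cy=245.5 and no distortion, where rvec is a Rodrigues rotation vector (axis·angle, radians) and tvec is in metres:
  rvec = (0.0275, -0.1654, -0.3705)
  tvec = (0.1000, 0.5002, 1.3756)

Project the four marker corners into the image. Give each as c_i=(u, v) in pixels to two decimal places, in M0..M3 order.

c0=(365.13, 446.67) c1=(451.19, 423.96) c2=(417.98, 375.78) c3=(330.72, 397.75)

Intrinsics K: fx=815.8, fy=455.2, cx=332.4, cy=245.5
Marker side s = 0.161 m; corners in marker frame (Z=0):
  M0 = (-0.0805, +0.0805, 0)
  M1 = (+0.0805, +0.0805, 0)
  M2 = (+0.0805, -0.0805, 0)
  M3 = (-0.0805, -0.0805, 0)
rvec = (0.0275, -0.1654, -0.3705), |rvec| = θ = 0.40667 rad = 23.301°
Rodrigues: sinθ=0.39556, 1−cosθ=0.08156; R = I + sinθ·[k]× + (1−cosθ)·[k]×²:
    [+0.91881 +0.35813 -0.16590]
    [-0.36261 +0.93193 +0.00347]
    [+0.15585 +0.05697 +0.98614]
t = (0.1000, 0.5002, 1.3756) m
M0: Pc = R·M0+t = (+0.05486, +0.60441, +1.36764); u = 815.8·(+0.05486)/1.36764 + 332.4 = 365.1270, v = 455.2·(+0.60441)/1.36764 + 245.5 = 446.6699
M1: Pc = R·M1+t = (+0.20279, +0.54603, +1.39273); u = 815.8·(+0.20279)/1.39273 + 332.4 = 451.1876, v = 455.2·(+0.54603)/1.39273 + 245.5 = 423.9642
M2: Pc = R·M2+t = (+0.14514, +0.39599, +1.38356); u = 815.8·(+0.14514)/1.38356 + 332.4 = 417.9773, v = 455.2·(+0.39599)/1.38356 + 245.5 = 375.7828
M3: Pc = R·M3+t = (-0.00279, +0.45437, +1.35847); u = 815.8·(-0.00279)/1.35847 + 332.4 = 330.7222, v = 455.2·(+0.45437)/1.35847 + 245.5 = 397.7518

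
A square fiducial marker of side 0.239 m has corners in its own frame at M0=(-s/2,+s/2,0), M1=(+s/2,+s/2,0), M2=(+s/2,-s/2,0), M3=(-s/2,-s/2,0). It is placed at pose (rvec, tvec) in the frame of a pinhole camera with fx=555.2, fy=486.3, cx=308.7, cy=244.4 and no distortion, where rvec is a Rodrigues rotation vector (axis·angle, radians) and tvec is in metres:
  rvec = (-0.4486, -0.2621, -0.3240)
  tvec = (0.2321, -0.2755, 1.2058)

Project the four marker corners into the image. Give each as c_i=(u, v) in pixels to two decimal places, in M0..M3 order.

c0=(390.70, 181.93) c1=(486.95, 161.90) c2=(437.22, 90.93) c3=(345.08, 105.04)

Intrinsics K: fx=555.2, fy=486.3, cx=308.7, cy=244.4
Marker side s = 0.239 m; corners in marker frame (Z=0):
  M0 = (-0.1195, +0.1195, 0)
  M1 = (+0.1195, +0.1195, 0)
  M2 = (+0.1195, -0.1195, 0)
  M3 = (-0.1195, -0.1195, 0)
rvec = (-0.4486, -0.2621, -0.3240), |rvec| = θ = 0.61230 rad = 35.082°
Rodrigues: sinθ=0.57475, 1−cosθ=0.18167; R = I + sinθ·[k]× + (1−cosθ)·[k]×²:
    [+0.91584 +0.36111 -0.17560]
    [-0.24716 +0.85162 +0.46224]
    [+0.31646 -0.37994 +0.86920]
t = (0.2321, -0.2755, 1.2058) m
M0: Pc = R·M0+t = (+0.16581, -0.14420, +1.12258); u = 555.2·(+0.16581)/1.12258 + 308.7 = 390.7049, v = 486.3·(-0.14420)/1.12258 + 244.4 = 181.9342
M1: Pc = R·M1+t = (+0.38470, -0.20327, +1.19821); u = 555.2·(+0.38470)/1.19821 + 308.7 = 486.9511, v = 486.3·(-0.20327)/1.19821 + 244.4 = 161.9032
M2: Pc = R·M2+t = (+0.29839, -0.40680, +1.28902); u = 555.2·(+0.29839)/1.28902 + 308.7 = 437.2215, v = 486.3·(-0.40680)/1.28902 + 244.4 = 90.9280
M3: Pc = R·M3+t = (+0.07950, -0.34773, +1.21339); u = 555.2·(+0.07950)/1.21339 + 308.7 = 345.0783, v = 486.3·(-0.34773)/1.21339 + 244.4 = 105.0359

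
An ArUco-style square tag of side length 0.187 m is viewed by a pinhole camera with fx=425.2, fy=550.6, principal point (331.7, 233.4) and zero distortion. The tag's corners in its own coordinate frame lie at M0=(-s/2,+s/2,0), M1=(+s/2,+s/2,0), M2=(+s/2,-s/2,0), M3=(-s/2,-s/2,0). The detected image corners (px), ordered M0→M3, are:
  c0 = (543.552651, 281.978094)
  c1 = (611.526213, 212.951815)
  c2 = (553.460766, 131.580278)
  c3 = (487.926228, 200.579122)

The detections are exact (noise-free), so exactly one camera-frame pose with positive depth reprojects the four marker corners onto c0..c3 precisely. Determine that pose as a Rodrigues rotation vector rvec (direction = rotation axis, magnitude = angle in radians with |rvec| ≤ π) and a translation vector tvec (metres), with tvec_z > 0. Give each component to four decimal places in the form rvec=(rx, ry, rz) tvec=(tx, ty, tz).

Intrinsics K: fx=425.2, fy=550.6, cx=331.7, cy=233.4
Marker side s = 0.187 m; corners in marker frame (Z=0):
  M0 = (-0.0935, +0.0935, 0)
  M1 = (+0.0935, +0.0935, 0)
  M2 = (+0.0935, -0.0935, 0)
  M3 = (-0.0935, -0.0935, 0)
Detected image corners:
  c0 = (543.552651, 281.978094) px
  c1 = (611.526213, 212.951815) px
  c2 = (553.460766, 131.580278) px
  c3 = (487.926228, 200.579122) px
Planar DLT: solve 8×8 A·h = b for H (H[2,2]=1):
  H  [+304.64838 +241.13972 +548.51560]
  H  [-388.72737 +411.57160 +206.64428]
  H  [-0.09516 -0.11435 +1.00000]
B = K⁻¹H; ‖b₁‖=1.037982, ‖b₂‖=1.037982; λ = 2/(‖b₁‖+‖b₂‖) = 0.963408, sign → tz>0 ⇒ λ=+0.963408
r₁ = λ·B[:,0] = (+0.76179,-0.64131,-0.09168); r₂ = λ·B[:,1] = (+0.63231,+0.76684,-0.11017)
r₃ = r₁×r₂ = (+0.14095,+0.02595,+0.98968); SVD([r₁ r₂ r₃]) → R = UVᵀ:
  R  [+0.76179 +0.63231 +0.14095]
  R  [-0.64131 +0.76684 +0.02595]
  R  [-0.09168 -0.11017 +0.98968]
t = (+0.49126, -0.04682, +0.96341) m
tr R = 2.518305; θ = arccos((tr R − 1)/2) = 0.708786 rad = 40.610°
axis k = ((R−Rᵀ)₃₂, (R−Rᵀ)₁₃, (R−Rᵀ)₂₁) / (2 sinθ) = (-0.104559, +0.178699, -0.978332)
rvec = θ·k = (-0.074110, +0.126660, -0.693429)

rvec=(-0.0741, 0.1267, -0.6934) tvec=(0.4913, -0.0468, 0.9634)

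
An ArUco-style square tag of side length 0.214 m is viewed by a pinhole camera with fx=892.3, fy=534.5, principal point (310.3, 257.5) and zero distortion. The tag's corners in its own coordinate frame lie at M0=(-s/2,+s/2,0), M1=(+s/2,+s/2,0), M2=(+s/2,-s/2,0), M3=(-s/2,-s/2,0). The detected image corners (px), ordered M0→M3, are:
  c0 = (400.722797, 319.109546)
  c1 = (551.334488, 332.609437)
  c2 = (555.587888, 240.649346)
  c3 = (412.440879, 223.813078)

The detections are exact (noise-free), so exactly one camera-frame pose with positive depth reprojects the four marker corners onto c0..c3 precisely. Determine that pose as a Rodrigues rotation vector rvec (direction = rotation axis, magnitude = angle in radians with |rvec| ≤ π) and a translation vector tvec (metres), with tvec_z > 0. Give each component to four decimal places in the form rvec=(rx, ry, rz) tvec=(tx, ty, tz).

rvec=(-0.2568, -0.2648, 0.1371) tvec=(0.2275, 0.0456, 1.1842)

Intrinsics K: fx=892.3, fy=534.5, cx=310.3, cy=257.5
Marker side s = 0.214 m; corners in marker frame (Z=0):
  M0 = (-0.1070, +0.1070, 0)
  M1 = (+0.1070, +0.1070, 0)
  M2 = (+0.1070, -0.1070, 0)
  M3 = (-0.1070, -0.1070, 0)
Detected image corners:
  c0 = (400.722797, 319.109546) px
  c1 = (551.334488, 332.609437) px
  c2 = (555.587888, 240.649346) px
  c3 = (412.440879, 223.813078) px
Planar DLT: solve 8×8 A·h = b for H (H[2,2]=1):
  H  [+783.46940 -145.63223 +481.71500]
  H  [+127.76947 +374.15950 +278.07599]
  H  [+0.20320 -0.22644 +1.00000]
B = K⁻¹H; ‖b₁‖=0.844429, ‖b₂‖=0.844429; λ = 2/(‖b₁‖+‖b₂‖) = 1.184232, sign → tz>0 ⇒ λ=+1.184232
r₁ = λ·B[:,0] = (+0.95611,+0.16716,+0.24063); r₂ = λ·B[:,1] = (-0.10003,+0.95817,-0.26815)
r₃ = r₁×r₂ = (-0.27539,+0.23232,+0.93284); SVD([r₁ r₂ r₃]) → R = UVᵀ:
  R  [+0.95611 -0.10003 -0.27539]
  R  [+0.16716 +0.95817 +0.23232]
  R  [+0.24063 -0.26815 +0.93284]
t = (+0.22750, +0.04559, +1.18423) m
tr R = 2.847122; θ = arccos((tr R − 1)/2) = 0.393531 rad = 22.548°
axis k = ((R−Rᵀ)₃₂, (R−Rᵀ)₁₃, (R−Rᵀ)₂₁) / (2 sinθ) = (-0.652586, -0.672870, +0.348392)
rvec = θ·k = (-0.256813, -0.264796, +0.137103)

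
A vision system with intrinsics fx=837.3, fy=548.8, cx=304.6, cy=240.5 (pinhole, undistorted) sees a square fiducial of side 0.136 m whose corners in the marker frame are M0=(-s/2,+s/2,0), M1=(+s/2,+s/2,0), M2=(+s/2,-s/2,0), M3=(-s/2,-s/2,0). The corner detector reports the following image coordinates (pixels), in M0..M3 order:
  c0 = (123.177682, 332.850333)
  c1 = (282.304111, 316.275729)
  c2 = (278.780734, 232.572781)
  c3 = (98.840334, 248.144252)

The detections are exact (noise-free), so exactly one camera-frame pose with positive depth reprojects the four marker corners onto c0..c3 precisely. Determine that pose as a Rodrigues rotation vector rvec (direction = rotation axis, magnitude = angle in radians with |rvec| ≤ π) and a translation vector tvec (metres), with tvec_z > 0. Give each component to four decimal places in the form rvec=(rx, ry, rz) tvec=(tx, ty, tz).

Intrinsics K: fx=837.3, fy=548.8, cx=304.6, cy=240.5
Marker side s = 0.136 m; corners in marker frame (Z=0):
  M0 = (-0.0680, +0.0680, 0)
  M1 = (+0.0680, +0.0680, 0)
  M2 = (+0.0680, -0.0680, 0)
  M3 = (-0.0680, -0.0680, 0)
Detected image corners:
  c0 = (123.177682, 332.850333) px
  c1 = (282.304111, 316.275729) px
  c2 = (278.780734, 232.572781) px
  c3 = (98.840334, 248.144252) px
Planar DLT: solve 8×8 A·h = b for H (H[2,2]=1):
  H  [+1292.07977 +273.71481 +197.66835]
  H  [-46.12422 +868.13491 +284.84522]
  H  [+0.25590 +0.88171 +1.00000]
B = K⁻¹H; ‖b₁‖=1.485477, ‖b₂‖=1.485477; λ = 2/(‖b₁‖+‖b₂‖) = 0.673185, sign → tz>0 ⇒ λ=+0.673185
r₁ = λ·B[:,0] = (+0.97616,-0.13207,+0.17227); r₂ = λ·B[:,1] = (+0.00414,+0.80478,+0.59355)
r₃ = r₁×r₂ = (-0.21703,-0.57869,+0.78614); SVD([r₁ r₂ r₃]) → R = UVᵀ:
  R  [+0.97616 +0.00414 -0.21703]
  R  [-0.13207 +0.80478 -0.57869]
  R  [+0.17227 +0.59355 +0.78614]
t = (-0.08597, +0.05440, +0.67318) m
tr R = 2.567083; θ = arccos((tr R − 1)/2) = 0.670451 rad = 38.414°
axis k = ((R−Rᵀ)₃₂, (R−Rᵀ)₁₃, (R−Rᵀ)₂₁) / (2 sinθ) = (+0.943318, -0.313270, -0.109608)
rvec = θ·k = (+0.632448, -0.210032, -0.073487)

rvec=(0.6324, -0.2100, -0.0735) tvec=(-0.0860, 0.0544, 0.6732)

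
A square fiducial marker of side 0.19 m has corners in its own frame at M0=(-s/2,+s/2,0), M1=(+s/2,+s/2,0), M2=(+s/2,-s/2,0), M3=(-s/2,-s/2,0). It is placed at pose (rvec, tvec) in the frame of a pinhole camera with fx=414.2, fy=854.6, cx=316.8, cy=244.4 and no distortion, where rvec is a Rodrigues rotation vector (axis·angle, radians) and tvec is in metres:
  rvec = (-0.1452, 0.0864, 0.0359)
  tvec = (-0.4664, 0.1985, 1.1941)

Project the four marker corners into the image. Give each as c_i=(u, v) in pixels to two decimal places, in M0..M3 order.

c0=(119.98, 452.59) c1=(184.00, 459.66) c2=(189.76, 320.90) c3=(127.09, 315.91)

Intrinsics K: fx=414.2, fy=854.6, cx=316.8, cy=244.4
Marker side s = 0.19 m; corners in marker frame (Z=0):
  M0 = (-0.0950, +0.0950, 0)
  M1 = (+0.0950, +0.0950, 0)
  M2 = (+0.0950, -0.0950, 0)
  M3 = (-0.0950, -0.0950, 0)
rvec = (-0.1452, 0.0864, 0.0359), |rvec| = θ = 0.17273 rad = 9.897°
Rodrigues: sinθ=0.17188, 1−cosθ=0.01488; R = I + sinθ·[k]× + (1−cosθ)·[k]×²:
    [+0.99563 -0.04198 +0.08337]
    [+0.02946 +0.98884 +0.14603]
    [-0.08857 -0.14293 +0.98576]
t = (-0.4664, 0.1985, 1.1941) m
M0: Pc = R·M0+t = (-0.56497, +0.28964, +1.18894); u = 414.2·(-0.56497)/1.18894 + 316.8 = 119.9753, v = 854.6·(+0.28964)/1.18894 + 244.4 = 452.5921
M1: Pc = R·M1+t = (-0.37580, +0.29524, +1.17211); u = 414.2·(-0.37580)/1.17211 + 316.8 = 183.9986, v = 854.6·(+0.29524)/1.17211 + 244.4 = 459.6630
M2: Pc = R·M2+t = (-0.36783, +0.10736, +1.19926); u = 414.2·(-0.36783)/1.19926 + 316.8 = 189.7606, v = 854.6·(+0.10736)/1.19926 + 244.4 = 320.9045
M3: Pc = R·M3+t = (-0.55700, +0.10176, +1.21609); u = 414.2·(-0.55700)/1.21609 + 316.8 = 127.0873, v = 854.6·(+0.10176)/1.21609 + 244.4 = 315.9117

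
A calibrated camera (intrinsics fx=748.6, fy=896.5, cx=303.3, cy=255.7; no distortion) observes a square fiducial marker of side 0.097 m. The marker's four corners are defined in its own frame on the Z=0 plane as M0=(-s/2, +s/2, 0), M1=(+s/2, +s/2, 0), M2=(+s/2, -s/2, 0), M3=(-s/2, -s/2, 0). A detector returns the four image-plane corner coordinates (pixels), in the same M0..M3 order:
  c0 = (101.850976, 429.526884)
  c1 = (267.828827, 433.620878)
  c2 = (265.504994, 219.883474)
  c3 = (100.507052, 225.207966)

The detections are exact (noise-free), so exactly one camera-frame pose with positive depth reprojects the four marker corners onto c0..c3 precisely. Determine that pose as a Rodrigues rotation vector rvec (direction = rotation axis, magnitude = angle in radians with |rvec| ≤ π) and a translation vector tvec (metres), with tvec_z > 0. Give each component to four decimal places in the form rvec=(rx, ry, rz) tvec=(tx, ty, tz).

Intrinsics K: fx=748.6, fy=896.5, cx=303.3, cy=255.7
Marker side s = 0.097 m; corners in marker frame (Z=0):
  M0 = (-0.0485, +0.0485, 0)
  M1 = (+0.0485, +0.0485, 0)
  M2 = (+0.0485, -0.0485, 0)
  M3 = (-0.0485, -0.0485, 0)
Detected image corners:
  c0 = (101.850976, 429.526884) px
  c1 = (267.828827, 433.620878) px
  c2 = (265.504994, 219.883474) px
  c3 = (100.507052, 225.207966) px
Planar DLT: solve 8×8 A·h = b for H (H[2,2]=1):
  H  [+1620.58091 +8.51172 +182.05566]
  H  [-158.45406 +2135.55426 +326.78340]
  H  [-0.46468 -0.05590 +1.00000]
B = K⁻¹H; ‖b₁‖=2.398937, ‖b₂‖=2.398937; λ = 2/(‖b₁‖+‖b₂‖) = 0.416851, sign → tz>0 ⇒ λ=+0.416851
r₁ = λ·B[:,0] = (+0.98089,-0.01843,-0.19370); r₂ = λ·B[:,1] = (+0.01418,+0.99963,-0.02330)
r₃ = r₁×r₂ = (+0.19406,+0.02011,+0.98078); SVD([r₁ r₂ r₃]) → R = UVᵀ:
  R  [+0.98089 +0.01418 +0.19406]
  R  [-0.01843 +0.99963 +0.02011]
  R  [-0.19370 -0.02330 +0.98078]
t = (-0.06751, +0.03305, +0.41685) m
tr R = 2.961298; θ = arccos((tr R − 1)/2) = 0.197047 rad = 11.290°
axis k = ((R−Rᵀ)₃₂, (R−Rᵀ)₁₃, (R−Rᵀ)₂₁) / (2 sinθ) = (-0.110862, +0.990340, -0.083282)
rvec = θ·k = (-0.021845, +0.195143, -0.016410)

rvec=(-0.0218, 0.1951, -0.0164) tvec=(-0.0675, 0.0331, 0.4169)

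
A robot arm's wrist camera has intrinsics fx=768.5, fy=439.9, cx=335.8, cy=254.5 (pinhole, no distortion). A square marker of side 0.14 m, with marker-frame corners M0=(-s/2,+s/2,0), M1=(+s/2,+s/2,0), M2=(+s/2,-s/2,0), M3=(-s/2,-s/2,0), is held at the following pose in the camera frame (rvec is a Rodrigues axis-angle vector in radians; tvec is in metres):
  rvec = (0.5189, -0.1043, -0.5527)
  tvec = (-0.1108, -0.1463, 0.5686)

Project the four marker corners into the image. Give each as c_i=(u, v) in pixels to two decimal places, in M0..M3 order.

c0=(162.11, 211.97) c1=(312.60, 157.59) c2=(213.38, 60.61) c3=(44.47, 123.11)

Intrinsics K: fx=768.5, fy=439.9, cx=335.8, cy=254.5
Marker side s = 0.14 m; corners in marker frame (Z=0):
  M0 = (-0.0700, +0.0700, 0)
  M1 = (+0.0700, +0.0700, 0)
  M2 = (+0.0700, -0.0700, 0)
  M3 = (-0.0700, -0.0700, 0)
rvec = (0.5189, -0.1043, -0.5527), |rvec| = θ = 0.76525 rad = 43.846°
Rodrigues: sinθ=0.69272, 1−cosθ=0.27879; R = I + sinθ·[k]× + (1−cosθ)·[k]×²:
    [+0.84939 +0.47455 -0.23095]
    [-0.52608 +0.72639 -0.44227]
    [-0.04212 +0.49716 +0.86664]
t = (-0.1108, -0.1463, 0.5686) m
M0: Pc = R·M0+t = (-0.13704, -0.05863, +0.60635); u = 768.5·(-0.13704)/0.60635 + 335.8 = 162.1138, v = 439.9·(-0.05863)/0.60635 + 254.5 = 211.9664
M1: Pc = R·M1+t = (-0.01812, -0.13228, +0.60045); u = 768.5·(-0.01812)/0.60045 + 335.8 = 312.6034, v = 439.9·(-0.13228)/0.60045 + 254.5 = 157.5909
M2: Pc = R·M2+t = (-0.08456, -0.23397, +0.53085); u = 768.5·(-0.08456)/0.53085 + 335.8 = 213.3831, v = 439.9·(-0.23397)/0.53085 + 254.5 = 60.6139
M3: Pc = R·M3+t = (-0.20348, -0.16032, +0.53675); u = 768.5·(-0.20348)/0.53675 + 335.8 = 44.4690, v = 439.9·(-0.16032)/0.53675 + 254.5 = 123.1059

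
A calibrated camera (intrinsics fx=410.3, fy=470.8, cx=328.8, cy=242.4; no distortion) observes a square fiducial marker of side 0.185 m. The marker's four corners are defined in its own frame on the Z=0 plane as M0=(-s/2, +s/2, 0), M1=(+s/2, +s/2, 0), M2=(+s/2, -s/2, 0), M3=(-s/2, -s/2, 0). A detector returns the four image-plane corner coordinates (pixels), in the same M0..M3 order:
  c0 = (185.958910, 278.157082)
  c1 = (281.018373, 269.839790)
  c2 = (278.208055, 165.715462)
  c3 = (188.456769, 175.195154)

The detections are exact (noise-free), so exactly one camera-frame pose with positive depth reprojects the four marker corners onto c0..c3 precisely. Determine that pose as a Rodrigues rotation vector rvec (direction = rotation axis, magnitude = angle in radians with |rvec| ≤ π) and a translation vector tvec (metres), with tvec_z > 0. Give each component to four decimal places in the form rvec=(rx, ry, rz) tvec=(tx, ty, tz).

Intrinsics K: fx=410.3, fy=470.8, cx=328.8, cy=242.4
Marker side s = 0.185 m; corners in marker frame (Z=0):
  M0 = (-0.0925, +0.0925, 0)
  M1 = (+0.0925, +0.0925, 0)
  M2 = (+0.0925, -0.0925, 0)
  M3 = (-0.0925, -0.0925, 0)
Detected image corners:
  c0 = (185.958910, 278.157082) px
  c1 = (281.018373, 269.839790) px
  c2 = (278.208055, 165.715462) px
  c3 = (188.456769, 175.195154) px
Planar DLT: solve 8×8 A·h = b for H (H[2,2]=1):
  H  [+478.68708 -71.71341 +233.03495]
  H  [-67.60277 +490.69622 +220.77654]
  H  [-0.08735 -0.31036 +1.00000]
B = K⁻¹H; ‖b₁‖=1.243676, ‖b₂‖=1.243676; λ = 2/(‖b₁‖+‖b₂‖) = 0.804068, sign → tz>0 ⇒ λ=+0.804068
r₁ = λ·B[:,0] = (+0.99437,-0.07929,-0.07024); r₂ = λ·B[:,1] = (+0.05945,+0.96653,-0.24955)
r₃ = r₁×r₂ = (+0.08768,+0.24397,+0.96581); SVD([r₁ r₂ r₃]) → R = UVᵀ:
  R  [+0.99437 +0.05945 +0.08768]
  R  [-0.07929 +0.96653 +0.24397]
  R  [-0.07024 -0.24955 +0.96581]
t = (-0.18767, -0.03693, +0.80407) m
tr R = 2.926719; θ = arccos((tr R − 1)/2) = 0.271538 rad = 15.558°
axis k = ((R−Rᵀ)₃₂, (R−Rᵀ)₁₃, (R−Rᵀ)₂₁) / (2 sinθ) = (-0.920025, +0.294385, -0.258635)
rvec = θ·k = (-0.249822, +0.079937, -0.070229)

rvec=(-0.2498, 0.0799, -0.0702) tvec=(-0.1877, -0.0369, 0.8041)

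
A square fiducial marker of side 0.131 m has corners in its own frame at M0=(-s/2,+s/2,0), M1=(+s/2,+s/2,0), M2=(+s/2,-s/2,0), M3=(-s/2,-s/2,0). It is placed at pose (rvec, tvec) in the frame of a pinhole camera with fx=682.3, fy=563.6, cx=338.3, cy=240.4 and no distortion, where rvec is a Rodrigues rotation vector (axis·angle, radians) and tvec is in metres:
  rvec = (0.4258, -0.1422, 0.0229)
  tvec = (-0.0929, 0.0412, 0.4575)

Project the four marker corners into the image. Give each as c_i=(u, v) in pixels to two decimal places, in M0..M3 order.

Intrinsics K: fx=682.3, fy=563.6, cx=338.3, cy=240.4
Marker side s = 0.131 m; corners in marker frame (Z=0):
  M0 = (-0.0655, +0.0655, 0)
  M1 = (+0.0655, +0.0655, 0)
  M2 = (+0.0655, -0.0655, 0)
  M3 = (-0.0655, -0.0655, 0)
rvec = (0.4258, -0.1422, 0.0229), |rvec| = θ = 0.44950 rad = 25.754°
Rodrigues: sinθ=0.43452, 1−cosθ=0.09934; R = I + sinθ·[k]× + (1−cosθ)·[k]×²:
    [+0.98980 -0.05190 -0.13267]
    [-0.00763 +0.91061 -0.41321]
    [+0.14225 +0.41000 +0.90092]
t = (-0.0929, 0.0412, 0.4575) m
M0: Pc = R·M0+t = (-0.16113, +0.10134, +0.47504); u = 682.3·(-0.16113)/0.47504 + 338.3 = 106.8654, v = 563.6·(+0.10134)/0.47504 + 240.4 = 360.6384
M1: Pc = R·M1+t = (-0.03147, +0.10034, +0.49367); u = 682.3·(-0.03147)/0.49367 + 338.3 = 294.8087, v = 563.6·(+0.10034)/0.49367 + 240.4 = 354.9583
M2: Pc = R·M2+t = (-0.02467, -0.01894, +0.43996); u = 682.3·(-0.02467)/0.43996 + 338.3 = 300.0441, v = 563.6·(-0.01894)/0.43996 + 240.4 = 216.1317
M3: Pc = R·M3+t = (-0.15433, -0.01794, +0.42133); u = 682.3·(-0.15433)/0.42133 + 338.3 = 88.3734, v = 563.6·(-0.01794)/0.42133 + 240.4 = 216.3956

c0=(106.87, 360.64) c1=(294.81, 354.96) c2=(300.04, 216.13) c3=(88.37, 216.40)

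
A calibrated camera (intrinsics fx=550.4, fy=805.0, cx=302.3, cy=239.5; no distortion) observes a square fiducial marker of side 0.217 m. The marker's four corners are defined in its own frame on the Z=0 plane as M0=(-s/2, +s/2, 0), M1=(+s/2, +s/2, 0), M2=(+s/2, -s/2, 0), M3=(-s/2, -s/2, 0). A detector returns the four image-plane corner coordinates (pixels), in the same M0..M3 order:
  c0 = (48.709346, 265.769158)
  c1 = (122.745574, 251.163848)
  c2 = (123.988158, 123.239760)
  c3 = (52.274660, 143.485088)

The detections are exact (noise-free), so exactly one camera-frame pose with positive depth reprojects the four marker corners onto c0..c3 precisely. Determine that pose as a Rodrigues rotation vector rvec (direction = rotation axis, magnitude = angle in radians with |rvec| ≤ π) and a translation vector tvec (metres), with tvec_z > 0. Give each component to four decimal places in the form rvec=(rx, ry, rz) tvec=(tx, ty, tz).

rvec=(-0.1991, 0.3262, -0.0883) tvec=(-0.5299, -0.0744, 1.3486)

Intrinsics K: fx=550.4, fy=805.0, cx=302.3, cy=239.5
Marker side s = 0.217 m; corners in marker frame (Z=0):
  M0 = (-0.1085, +0.1085, 0)
  M1 = (+0.1085, +0.1085, 0)
  M2 = (+0.1085, -0.1085, 0)
  M3 = (-0.1085, -0.1085, 0)
Detected image corners:
  c0 = (48.709346, 265.769158) px
  c1 = (122.745574, 251.163848) px
  c2 = (123.988158, 123.239760) px
  c3 = (52.274660, 143.485088) px
Planar DLT: solve 8×8 A·h = b for H (H[2,2]=1):
  H  [+315.80924 -24.63683 +86.04318]
  H  [-125.43524 +545.93573 +195.08301]
  H  [-0.22927 -0.15444 +1.00000]
B = K⁻¹H; ‖b₁‖=0.741500, ‖b₂‖=0.741500; λ = 2/(‖b₁‖+‖b₂‖) = 1.348618, sign → tz>0 ⇒ λ=+1.348618
r₁ = λ·B[:,0] = (+0.94363,-0.11815,-0.30919); r₂ = λ·B[:,1] = (+0.05403,+0.97657,-0.20828)
r₃ = r₁×r₂ = (+0.32656,+0.17984,+0.92791); SVD([r₁ r₂ r₃]) → R = UVᵀ:
  R  [+0.94363 +0.05403 +0.32656]
  R  [-0.11815 +0.97657 +0.17984]
  R  [-0.30919 -0.20828 +0.92791]
t = (-0.52988, -0.07441, +1.34862) m
tr R = 2.848117; θ = arccos((tr R − 1)/2) = 0.392231 rad = 22.473°
axis k = ((R−Rᵀ)₃₂, (R−Rᵀ)₁₃, (R−Rᵀ)₂₁) / (2 sinθ) = (-0.507678, +0.831587, -0.225223)
rvec = θ·k = (-0.199127, +0.326174, -0.088339)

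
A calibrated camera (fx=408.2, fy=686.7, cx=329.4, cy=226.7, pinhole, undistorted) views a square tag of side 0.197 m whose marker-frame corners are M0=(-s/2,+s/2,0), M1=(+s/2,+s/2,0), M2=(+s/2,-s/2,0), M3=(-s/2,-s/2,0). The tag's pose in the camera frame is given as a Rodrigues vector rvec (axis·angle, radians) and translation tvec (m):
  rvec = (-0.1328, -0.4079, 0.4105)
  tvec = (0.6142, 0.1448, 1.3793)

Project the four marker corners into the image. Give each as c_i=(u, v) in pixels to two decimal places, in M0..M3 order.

c0=(482.42, 327.19) c1=(522.98, 362.19) c2=(537.70, 272.59) c3=(499.10, 234.00)

Intrinsics K: fx=408.2, fy=686.7, cx=329.4, cy=226.7
Marker side s = 0.197 m; corners in marker frame (Z=0):
  M0 = (-0.0985, +0.0985, 0)
  M1 = (+0.0985, +0.0985, 0)
  M2 = (+0.0985, -0.0985, 0)
  M3 = (-0.0985, -0.0985, 0)
rvec = (-0.1328, -0.4079, 0.4105), |rvec| = θ = 0.59374 rad = 34.019°
Rodrigues: sinθ=0.55947, 1−cosθ=0.17115; R = I + sinθ·[k]× + (1−cosθ)·[k]×²:
    [+0.83742 -0.36050 -0.41082]
    [+0.41310 +0.90963 +0.04384]
    [+0.35789 -0.20642 +0.91066]
t = (0.6142, 0.1448, 1.3793) m
M0: Pc = R·M0+t = (+0.49620, +0.19371, +1.32372); u = 408.2·(+0.49620)/1.32372 + 329.4 = 482.4169, v = 686.7·(+0.19371)/1.32372 + 226.7 = 327.1894
M1: Pc = R·M1+t = (+0.66118, +0.27509, +1.39422); u = 408.2·(+0.66118)/1.39422 + 329.4 = 522.9793, v = 686.7·(+0.27509)/1.39422 + 226.7 = 362.1906
M2: Pc = R·M2+t = (+0.73220, +0.09589, +1.43488); u = 408.2·(+0.73220)/1.43488 + 329.4 = 537.6969, v = 686.7·(+0.09589)/1.43488 + 226.7 = 272.5915
M3: Pc = R·M3+t = (+0.56722, +0.01451, +1.36438); u = 408.2·(+0.56722)/1.36438 + 329.4 = 499.1040, v = 686.7·(+0.01451)/1.36438 + 226.7 = 234.0035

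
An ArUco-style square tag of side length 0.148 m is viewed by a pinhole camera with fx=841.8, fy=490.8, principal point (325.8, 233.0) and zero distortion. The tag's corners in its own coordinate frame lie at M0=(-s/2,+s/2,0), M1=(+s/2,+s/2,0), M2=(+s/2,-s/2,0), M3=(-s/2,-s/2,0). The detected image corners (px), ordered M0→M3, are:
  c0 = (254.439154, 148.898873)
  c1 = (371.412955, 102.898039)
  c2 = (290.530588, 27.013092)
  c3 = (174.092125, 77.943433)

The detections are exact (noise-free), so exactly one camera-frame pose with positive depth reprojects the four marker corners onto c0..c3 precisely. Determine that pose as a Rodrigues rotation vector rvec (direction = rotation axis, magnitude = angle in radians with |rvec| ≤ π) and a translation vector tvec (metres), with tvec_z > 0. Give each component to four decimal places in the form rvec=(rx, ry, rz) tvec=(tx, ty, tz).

rvec=(0.2460, 0.2301, -0.5579) tvec=(-0.0552, -0.2503, 0.8610)

Intrinsics K: fx=841.8, fy=490.8, cx=325.8, cy=233.0
Marker side s = 0.148 m; corners in marker frame (Z=0):
  M0 = (-0.0740, +0.0740, 0)
  M1 = (+0.0740, +0.0740, 0)
  M2 = (+0.0740, -0.0740, 0)
  M3 = (-0.0740, -0.0740, 0)
Detected image corners:
  c0 = (254.439154, 148.898873) px
  c1 = (371.412955, 102.898039) px
  c2 = (290.530588, 27.013092) px
  c3 = (174.092125, 77.943433) px
Planar DLT: solve 8×8 A·h = b for H (H[2,2]=1):
  H  [+699.80684 +597.52151 +271.79104]
  H  [-356.27399 +512.97812 +90.29914]
  H  [-0.32563 +0.19394 +1.00000]
B = K⁻¹H; ‖b₁‖=1.161447, ‖b₂‖=1.161447; λ = 2/(‖b₁‖+‖b₂‖) = 0.860995, sign → tz>0 ⇒ λ=+0.860995
r₁ = λ·B[:,0] = (+0.82427,-0.49190,-0.28037); r₂ = λ·B[:,1] = (+0.54652,+0.82063,+0.16698)
r₃ = r₁×r₂ = (+0.14794,-0.29086,+0.94526); SVD([r₁ r₂ r₃]) → R = UVᵀ:
  R  [+0.82427 +0.54652 +0.14794]
  R  [-0.49190 +0.82063 -0.29086]
  R  [-0.28037 +0.16698 +0.94526]
t = (-0.05524, -0.25034, +0.86099) m
tr R = 2.590161; θ = arccos((tr R − 1)/2) = 0.651656 rad = 37.337°
axis k = ((R−Rᵀ)₃₂, (R−Rᵀ)₁₃, (R−Rᵀ)₂₁) / (2 sinθ) = (+0.377446, +0.353099, -0.856070)
rvec = θ·k = (+0.245965, +0.230099, -0.557863)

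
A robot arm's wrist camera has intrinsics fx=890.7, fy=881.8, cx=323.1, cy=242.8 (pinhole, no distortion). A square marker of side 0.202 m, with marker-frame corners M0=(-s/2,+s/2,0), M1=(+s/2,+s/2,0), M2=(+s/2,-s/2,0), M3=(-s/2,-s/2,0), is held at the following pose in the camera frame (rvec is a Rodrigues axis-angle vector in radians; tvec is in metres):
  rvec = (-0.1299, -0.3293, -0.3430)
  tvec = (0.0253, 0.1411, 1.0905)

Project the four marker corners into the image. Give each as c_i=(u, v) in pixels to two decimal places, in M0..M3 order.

Intrinsics K: fx=890.7, fy=881.8, cx=323.1, cy=242.8
Marker side s = 0.202 m; corners in marker frame (Z=0):
  M0 = (-0.1010, +0.1010, 0)
  M1 = (+0.1010, +0.1010, 0)
  M2 = (+0.1010, -0.1010, 0)
  M3 = (-0.1010, -0.1010, 0)
rvec = (-0.1299, -0.3293, -0.3430), |rvec| = θ = 0.49291 rad = 28.242°
Rodrigues: sinθ=0.47319, 1−cosθ=0.11904; R = I + sinθ·[k]× + (1−cosθ)·[k]×²:
    [+0.88923 +0.35024 -0.29430]
    [-0.30832 +0.93409 +0.18004]
    [+0.33796 -0.06936 +0.93860]
t = (0.0253, 0.1411, 1.0905) m
M0: Pc = R·M0+t = (-0.02914, +0.26658, +1.04936); u = 890.7·(-0.02914)/1.04936 + 323.1 = 298.3676, v = 881.8·(+0.26658)/1.04936 + 242.8 = 466.8156
M1: Pc = R·M1+t = (+0.15049, +0.20430, +1.11763); u = 890.7·(+0.15049)/1.11763 + 323.1 = 443.0305, v = 881.8·(+0.20430)/1.11763 + 242.8 = 403.9933
M2: Pc = R·M2+t = (+0.07974, +0.01562, +1.13164); u = 890.7·(+0.07974)/1.13164 + 323.1 = 385.8608, v = 881.8·(+0.01562)/1.13164 + 242.8 = 254.9689
M3: Pc = R·M3+t = (-0.09989, +0.07790, +1.06337); u = 890.7·(-0.09989)/1.06337 + 323.1 = 239.4338, v = 881.8·(+0.07790)/1.06337 + 242.8 = 307.3962

c0=(298.37, 466.82) c1=(443.03, 403.99) c2=(385.86, 254.97) c3=(239.43, 307.40)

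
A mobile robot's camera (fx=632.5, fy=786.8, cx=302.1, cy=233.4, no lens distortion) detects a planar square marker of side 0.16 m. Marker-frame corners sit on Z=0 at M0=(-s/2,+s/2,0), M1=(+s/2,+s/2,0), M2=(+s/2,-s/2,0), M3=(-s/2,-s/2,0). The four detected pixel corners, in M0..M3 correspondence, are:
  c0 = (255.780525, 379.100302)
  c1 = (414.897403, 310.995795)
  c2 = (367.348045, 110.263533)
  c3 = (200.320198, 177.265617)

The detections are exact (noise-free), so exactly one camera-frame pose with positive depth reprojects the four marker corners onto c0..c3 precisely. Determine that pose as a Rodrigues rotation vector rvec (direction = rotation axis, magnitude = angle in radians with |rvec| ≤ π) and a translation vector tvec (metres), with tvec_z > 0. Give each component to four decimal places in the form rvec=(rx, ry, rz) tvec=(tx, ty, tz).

rvec=(0.1433, -0.0965, -0.3140) tvec=(0.0082, 0.0096, 0.5872)

Intrinsics K: fx=632.5, fy=786.8, cx=302.1, cy=233.4
Marker side s = 0.16 m; corners in marker frame (Z=0):
  M0 = (-0.0800, +0.0800, 0)
  M1 = (+0.0800, +0.0800, 0)
  M2 = (+0.0800, -0.0800, 0)
  M3 = (-0.0800, -0.0800, 0)
Detected image corners:
  c0 = (255.780525, 379.100302) px
  c1 = (414.897403, 310.995795) px
  c2 = (367.348045, 110.263533) px
  c3 = (200.320198, 177.265617) px
Planar DLT: solve 8×8 A·h = b for H (H[2,2]=1):
  H  [+1056.74481 +403.50617 +310.93321]
  H  [-392.22984 +1322.60048 +246.20257]
  H  [+0.12296 +0.26437 +1.00000]
B = K⁻¹H; ‖b₁‖=1.702916, ‖b₂‖=1.702916; λ = 2/(‖b₁‖+‖b₂‖) = 0.587228, sign → tz>0 ⇒ λ=+0.587228
r₁ = λ·B[:,0] = (+0.94662,-0.31416,+0.07220); r₂ = λ·B[:,1] = (+0.30048,+0.94107,+0.15524)
r₃ = r₁×r₂ = (-0.11672,-0.12526,+0.98523); SVD([r₁ r₂ r₃]) → R = UVᵀ:
  R  [+0.94662 +0.30048 -0.11672]
  R  [-0.31416 +0.94107 -0.12526]
  R  [+0.07220 +0.15524 +0.98523]
t = (+0.00820, +0.00956, +0.58723) m
tr R = 2.872925; θ = arccos((tr R − 1)/2) = 0.358390 rad = 20.534°
axis k = ((R−Rᵀ)₃₂, (R−Rᵀ)₁₃, (R−Rᵀ)₂₁) / (2 sinθ) = (+0.399843, -0.269298, -0.876130)
rvec = θ·k = (+0.143300, -0.096514, -0.313996)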